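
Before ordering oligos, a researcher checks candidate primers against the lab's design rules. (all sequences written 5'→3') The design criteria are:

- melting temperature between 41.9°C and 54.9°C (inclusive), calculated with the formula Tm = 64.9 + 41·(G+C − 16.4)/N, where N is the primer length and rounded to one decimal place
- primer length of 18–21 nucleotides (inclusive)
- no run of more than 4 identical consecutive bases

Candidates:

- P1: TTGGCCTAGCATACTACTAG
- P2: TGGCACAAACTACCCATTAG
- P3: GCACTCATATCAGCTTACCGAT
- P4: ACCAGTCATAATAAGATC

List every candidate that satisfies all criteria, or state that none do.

P1 (20 nt, A=5 T=6 G=4 C=5): Tm = 64.9 + 41·(9 − 16.4)/20 = 49.7°C ✓; length 20 ✓; longest run = 2 ✓ — passes.
P2 (20 nt, A=7 T=4 G=3 C=6): Tm = 64.9 + 41·(9 − 16.4)/20 = 49.7°C ✓; length 20 ✓; longest run = 3 ✓ — passes.
P3 (22 nt, A=6 T=6 G=3 C=7): Tm = 64.9 + 41·(10 − 16.4)/22 = 53.0°C ✓; length 22, outside 18–21 ✗; longest run = 2 ✓ — fails.
P4 (18 nt, A=8 T=4 G=2 C=4): Tm = 64.9 + 41·(6 − 16.4)/18 = 41.2°C, outside 41.9–54.9°C ✗; length 18 ✓; longest run = 2 ✓ — fails.

P1 and P2.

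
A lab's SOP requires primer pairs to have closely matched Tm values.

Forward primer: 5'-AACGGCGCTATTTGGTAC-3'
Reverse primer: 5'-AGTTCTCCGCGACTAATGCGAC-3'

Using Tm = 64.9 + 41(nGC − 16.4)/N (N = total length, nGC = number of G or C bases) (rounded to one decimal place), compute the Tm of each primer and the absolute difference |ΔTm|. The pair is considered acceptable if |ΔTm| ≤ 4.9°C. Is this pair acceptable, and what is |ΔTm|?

Forward: G+C = 9, N = 18 → Tm = 64.9 + 41·(9 − 16.4)/18 = 48.0°C.
Reverse: G+C = 12, N = 22 → Tm = 64.9 + 41·(12 − 16.4)/22 = 56.7°C.
|ΔTm| = |48.0 − 56.7| = 8.7°C, > 4.9°C.

|ΔTm| = 8.7°C; the pair is not acceptable.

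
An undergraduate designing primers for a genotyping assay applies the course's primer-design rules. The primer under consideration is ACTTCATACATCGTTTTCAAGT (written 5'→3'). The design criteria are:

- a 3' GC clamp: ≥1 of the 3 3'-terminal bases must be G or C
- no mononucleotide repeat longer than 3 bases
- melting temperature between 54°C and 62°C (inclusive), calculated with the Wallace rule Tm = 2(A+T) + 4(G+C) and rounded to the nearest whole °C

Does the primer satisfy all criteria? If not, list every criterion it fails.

Fails: homopolymer run.

Base counts: A=6, T=9, G=2, C=5 (length 22).
GC clamp: 3' end AGT has 1 G/C ✓
homopolymer run: longest run = 4, exceeds 3 ✗
Tm: Tm = 2·15 + 4·7 = 58°C ✓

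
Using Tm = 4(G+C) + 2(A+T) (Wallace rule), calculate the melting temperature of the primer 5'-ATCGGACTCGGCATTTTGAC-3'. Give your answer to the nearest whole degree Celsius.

Base counts: A=4, T=6, G=5, C=5 (length 20).
Tm = 2·(4+6) + 4·(5+5) = 2·10 + 4·10 = 20 + 40 = 60°C.

60°C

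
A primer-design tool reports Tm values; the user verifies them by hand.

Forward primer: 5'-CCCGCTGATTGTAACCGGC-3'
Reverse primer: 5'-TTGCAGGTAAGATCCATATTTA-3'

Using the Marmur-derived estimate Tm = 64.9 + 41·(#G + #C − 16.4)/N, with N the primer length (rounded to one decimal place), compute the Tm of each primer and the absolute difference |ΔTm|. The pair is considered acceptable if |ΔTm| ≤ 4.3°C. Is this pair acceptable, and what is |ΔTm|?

Forward: G+C = 12, N = 19 → Tm = 64.9 + 41·(12 − 16.4)/19 = 55.4°C.
Reverse: G+C = 7, N = 22 → Tm = 64.9 + 41·(7 − 16.4)/22 = 47.4°C.
|ΔTm| = |55.4 − 47.4| = 8.0°C, > 4.3°C.

|ΔTm| = 8.0°C; the pair is not acceptable.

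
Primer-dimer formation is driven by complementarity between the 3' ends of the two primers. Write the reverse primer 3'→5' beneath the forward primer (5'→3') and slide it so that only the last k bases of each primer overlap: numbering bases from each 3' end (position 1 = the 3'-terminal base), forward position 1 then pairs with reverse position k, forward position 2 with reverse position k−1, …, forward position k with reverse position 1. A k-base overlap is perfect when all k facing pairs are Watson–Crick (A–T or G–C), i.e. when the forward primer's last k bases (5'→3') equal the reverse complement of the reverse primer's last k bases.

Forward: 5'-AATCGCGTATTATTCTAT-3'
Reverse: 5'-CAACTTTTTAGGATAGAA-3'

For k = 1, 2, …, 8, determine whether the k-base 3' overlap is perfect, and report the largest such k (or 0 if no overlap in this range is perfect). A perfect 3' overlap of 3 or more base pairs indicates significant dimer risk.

Last 8 bases (5'→3') — forward …TATTCTAT, reverse …GGATAGAA.
Reverse complement of the reverse primer's last 8 bases: TTCTATCC; its first k bases are the reverse complement of the reverse primer's last k bases, so a perfect k-base overlap needs the forward primer's last k bases to equal them.
Comparing (forward last k vs required): k=1: T vs T ✓; k=2: AT vs TT ✗; k=3: TAT vs TTC ✗; k=4: CTAT vs TTCT ✗; k=5: TCTAT vs TTCTA ✗; k=6: TTCTAT vs TTCTAT ✓; k=7: ATTCTAT vs TTCTATC ✗; k=8: TATTCTAT vs TTCTATCC ✗.
Perfect overlaps at k = 1, 6; the largest is 6.

Longest perfect overlap: 6 complementary base pairs; significant dimer risk (threshold 3).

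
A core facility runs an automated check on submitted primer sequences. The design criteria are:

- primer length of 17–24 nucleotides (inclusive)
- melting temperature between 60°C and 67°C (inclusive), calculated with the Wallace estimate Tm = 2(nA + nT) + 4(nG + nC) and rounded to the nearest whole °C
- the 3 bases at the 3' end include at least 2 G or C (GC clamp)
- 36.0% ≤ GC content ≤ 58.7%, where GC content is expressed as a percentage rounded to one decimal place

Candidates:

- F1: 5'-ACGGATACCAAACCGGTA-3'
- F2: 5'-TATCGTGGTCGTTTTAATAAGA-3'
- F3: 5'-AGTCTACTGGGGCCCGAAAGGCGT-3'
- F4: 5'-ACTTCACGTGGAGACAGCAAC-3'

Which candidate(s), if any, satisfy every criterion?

F1 (18 nt, A=7 T=2 G=4 C=5): length 18 ✓; Tm = 2·9 + 4·9 = 54°C, outside 60–67°C ✗; 3' end GTA has 1 G/C, need ≥2 ✗; GC 9/18 = 50.0% ✓ — fails.
F2 (22 nt, A=6 T=9 G=5 C=2): length 22 ✓; Tm = 2·15 + 4·7 = 58°C, outside 60–67°C ✗; 3' end AGA has 1 G/C, need ≥2 ✗; GC 7/22 = 31.8%, outside 36.0–58.7% ✗ — fails.
F3 (24 nt, A=5 T=4 G=9 C=6): length 24 ✓; Tm = 2·9 + 4·15 = 78°C, outside 60–67°C ✗; 3' end CGT has 2 G/C ✓; GC 15/24 = 62.5%, outside 36.0–58.7% ✗ — fails.
F4 (21 nt, A=7 T=3 G=5 C=6): length 21 ✓; Tm = 2·10 + 4·11 = 64°C ✓; 3' end AAC has 1 G/C, need ≥2 ✗; GC 11/21 = 52.4% ✓ — fails.

None of the candidates satisfy all criteria.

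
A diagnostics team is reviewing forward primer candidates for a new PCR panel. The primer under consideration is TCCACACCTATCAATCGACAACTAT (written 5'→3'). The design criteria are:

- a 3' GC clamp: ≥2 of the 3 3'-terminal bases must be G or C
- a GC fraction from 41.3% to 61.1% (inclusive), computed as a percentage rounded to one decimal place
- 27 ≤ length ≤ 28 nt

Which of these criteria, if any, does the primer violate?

Base counts: A=9, T=6, G=1, C=9 (length 25).
GC clamp: 3' end TAT has 0 G/C, need ≥2 ✗
GC content: GC 10/25 = 40.0%, outside 41.3–61.1% ✗
length: length 25, outside 27–28 ✗

Fails: GC clamp, GC content, length.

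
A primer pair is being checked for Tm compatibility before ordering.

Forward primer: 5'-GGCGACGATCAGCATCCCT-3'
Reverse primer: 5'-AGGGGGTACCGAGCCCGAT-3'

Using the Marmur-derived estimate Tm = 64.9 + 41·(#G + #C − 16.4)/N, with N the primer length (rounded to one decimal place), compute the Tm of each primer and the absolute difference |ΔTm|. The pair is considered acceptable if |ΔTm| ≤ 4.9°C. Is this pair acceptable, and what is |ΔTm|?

Forward: G+C = 12, N = 19 → Tm = 64.9 + 41·(12 − 16.4)/19 = 55.4°C.
Reverse: G+C = 13, N = 19 → Tm = 64.9 + 41·(13 − 16.4)/19 = 57.6°C.
|ΔTm| = |55.4 − 57.6| = 2.2°C, ≤ 4.9°C.

|ΔTm| = 2.2°C; the pair is acceptable.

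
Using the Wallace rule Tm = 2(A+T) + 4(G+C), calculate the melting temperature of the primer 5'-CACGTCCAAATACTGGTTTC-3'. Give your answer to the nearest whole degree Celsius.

58°C

Base counts: A=5, T=6, G=3, C=6 (length 20).
Tm = 2·(5+6) + 4·(3+6) = 2·11 + 4·9 = 22 + 36 = 58°C.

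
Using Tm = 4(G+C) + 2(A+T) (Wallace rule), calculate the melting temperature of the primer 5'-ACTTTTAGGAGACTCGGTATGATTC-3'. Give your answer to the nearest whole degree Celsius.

70°C

Base counts: A=6, T=9, G=6, C=4 (length 25).
Tm = 2·(6+9) + 4·(6+4) = 2·15 + 4·10 = 30 + 40 = 70°C.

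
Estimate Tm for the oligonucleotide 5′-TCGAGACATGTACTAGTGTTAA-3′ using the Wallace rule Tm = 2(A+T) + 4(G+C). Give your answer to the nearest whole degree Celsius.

60°C

Base counts: A=7, T=7, G=5, C=3 (length 22).
Tm = 2·(7+7) + 4·(5+3) = 2·14 + 4·8 = 28 + 32 = 60°C.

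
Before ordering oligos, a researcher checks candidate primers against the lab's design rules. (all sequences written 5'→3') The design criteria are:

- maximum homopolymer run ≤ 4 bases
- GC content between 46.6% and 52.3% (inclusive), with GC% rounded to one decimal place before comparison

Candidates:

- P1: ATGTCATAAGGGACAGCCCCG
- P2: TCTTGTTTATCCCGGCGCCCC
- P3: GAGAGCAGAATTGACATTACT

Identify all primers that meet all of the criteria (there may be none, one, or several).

P1 (21 nt, A=6 T=3 G=6 C=6): longest run = 4 ✓; GC 12/21 = 57.1%, outside 46.6–52.3% ✗ — fails.
P2 (21 nt, A=1 T=7 G=4 C=9): longest run = 4 ✓; GC 13/21 = 61.9%, outside 46.6–52.3% ✗ — fails.
P3 (21 nt, A=8 T=5 G=5 C=3): longest run = 2 ✓; GC 8/21 = 38.1%, outside 46.6–52.3% ✗ — fails.

None of the candidates satisfy all criteria.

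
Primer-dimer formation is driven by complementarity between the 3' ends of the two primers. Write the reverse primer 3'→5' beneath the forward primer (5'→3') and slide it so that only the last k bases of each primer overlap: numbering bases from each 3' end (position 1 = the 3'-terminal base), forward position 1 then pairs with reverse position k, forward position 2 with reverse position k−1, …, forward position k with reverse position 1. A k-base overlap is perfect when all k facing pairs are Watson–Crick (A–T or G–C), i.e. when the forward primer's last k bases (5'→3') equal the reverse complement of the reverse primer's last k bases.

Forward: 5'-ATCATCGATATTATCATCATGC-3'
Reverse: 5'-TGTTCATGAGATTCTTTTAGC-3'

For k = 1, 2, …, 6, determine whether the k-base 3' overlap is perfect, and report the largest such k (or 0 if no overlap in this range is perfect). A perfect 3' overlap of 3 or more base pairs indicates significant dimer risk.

Longest perfect overlap: 2 complementary base pairs; below the dimer-risk threshold (threshold 3).

Last 6 bases (5'→3') — forward …TCATGC, reverse …TTTAGC.
Reverse complement of the reverse primer's last 6 bases: GCTAAA; its first k bases are the reverse complement of the reverse primer's last k bases, so a perfect k-base overlap needs the forward primer's last k bases to equal them.
Comparing (forward last k vs required): k=1: C vs G ✗; k=2: GC vs GC ✓; k=3: TGC vs GCT ✗; k=4: ATGC vs GCTA ✗; k=5: CATGC vs GCTAA ✗; k=6: TCATGC vs GCTAAA ✗.
Only k = 2 is perfect, so the longest perfect 3' overlap is 2.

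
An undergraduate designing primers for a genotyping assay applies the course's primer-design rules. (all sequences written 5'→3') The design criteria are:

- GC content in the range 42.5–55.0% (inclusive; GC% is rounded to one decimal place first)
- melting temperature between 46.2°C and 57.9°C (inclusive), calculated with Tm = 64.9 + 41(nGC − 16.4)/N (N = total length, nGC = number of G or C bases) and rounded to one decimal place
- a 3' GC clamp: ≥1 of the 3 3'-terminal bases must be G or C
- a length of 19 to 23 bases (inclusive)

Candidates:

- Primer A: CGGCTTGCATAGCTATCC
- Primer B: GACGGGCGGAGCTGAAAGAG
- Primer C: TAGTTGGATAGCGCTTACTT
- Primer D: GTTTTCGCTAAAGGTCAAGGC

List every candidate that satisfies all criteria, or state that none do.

Primer D only.

Primer A (18 nt, A=3 T=5 G=4 C=6): GC 10/18 = 55.6%, outside 42.5–55.0% ✗; Tm = 64.9 + 41·(10 − 16.4)/18 = 50.3°C ✓; 3' end TCC has 2 G/C ✓; length 18, outside 19–23 ✗ — fails.
Primer B (20 nt, A=6 T=1 G=10 C=3): GC 13/20 = 65.0%, outside 42.5–55.0% ✗; Tm = 64.9 + 41·(13 − 16.4)/20 = 57.9°C ✓; 3' end GAG has 2 G/C ✓; length 20 ✓ — fails.
Primer C (20 nt, A=4 T=8 G=5 C=3): GC 8/20 = 40.0%, outside 42.5–55.0% ✗; Tm = 64.9 + 41·(8 − 16.4)/20 = 47.7°C ✓; 3' end CTT has 1 G/C ✓; length 20 ✓ — fails.
Primer D (21 nt, A=5 T=6 G=6 C=4): GC 10/21 = 47.6% ✓; Tm = 64.9 + 41·(10 − 16.4)/21 = 52.4°C ✓; 3' end GGC has 3 G/C ✓; length 21 ✓ — passes.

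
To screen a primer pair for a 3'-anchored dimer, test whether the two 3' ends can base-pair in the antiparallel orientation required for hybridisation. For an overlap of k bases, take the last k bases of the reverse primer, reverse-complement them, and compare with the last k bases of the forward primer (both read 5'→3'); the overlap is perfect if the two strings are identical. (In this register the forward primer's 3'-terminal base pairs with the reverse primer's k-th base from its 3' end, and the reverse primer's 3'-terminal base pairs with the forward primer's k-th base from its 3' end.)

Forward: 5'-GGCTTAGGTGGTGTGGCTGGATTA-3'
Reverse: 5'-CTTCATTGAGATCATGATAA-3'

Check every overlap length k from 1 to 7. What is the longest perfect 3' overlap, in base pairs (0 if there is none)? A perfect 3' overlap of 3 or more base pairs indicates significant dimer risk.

Longest perfect overlap: 3 complementary base pairs; significant dimer risk (threshold 3).

Last 7 bases (5'→3') — forward …TGGATTA, reverse …ATGATAA.
Reverse complement of the reverse primer's last 7 bases: TTATCAT; its first k bases are the reverse complement of the reverse primer's last k bases, so a perfect k-base overlap needs the forward primer's last k bases to equal them.
Comparing (forward last k vs required): k=1: A vs T ✗; k=2: TA vs TT ✗; k=3: TTA vs TTA ✓; k=4: ATTA vs TTAT ✗; k=5: GATTA vs TTATC ✗; k=6: GGATTA vs TTATCA ✗; k=7: TGGATTA vs TTATCAT ✗.
Only k = 3 is perfect, so the longest perfect 3' overlap is 3.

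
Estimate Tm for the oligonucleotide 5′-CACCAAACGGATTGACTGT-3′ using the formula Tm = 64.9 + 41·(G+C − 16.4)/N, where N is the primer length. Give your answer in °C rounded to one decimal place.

Base counts: A=6, T=4, G=4, C=5; G+C = 9, N = 19.
Tm = 64.9 + 41·(9 − 16.4)/19 = 64.9 + -303.40/19 = 48.9°C.

48.9°C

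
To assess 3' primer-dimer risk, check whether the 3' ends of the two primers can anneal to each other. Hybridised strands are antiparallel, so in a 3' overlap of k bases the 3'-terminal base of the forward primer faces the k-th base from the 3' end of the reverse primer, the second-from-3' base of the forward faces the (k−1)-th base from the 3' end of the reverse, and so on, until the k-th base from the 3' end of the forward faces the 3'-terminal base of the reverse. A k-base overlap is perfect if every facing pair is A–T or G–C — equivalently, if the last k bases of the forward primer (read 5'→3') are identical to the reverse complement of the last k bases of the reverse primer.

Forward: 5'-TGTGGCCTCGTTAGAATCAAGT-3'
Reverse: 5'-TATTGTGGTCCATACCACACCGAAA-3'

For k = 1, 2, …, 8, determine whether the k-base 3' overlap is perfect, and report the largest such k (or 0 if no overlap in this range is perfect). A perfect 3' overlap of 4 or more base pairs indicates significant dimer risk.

Last 8 bases (5'→3') — forward …AATCAAGT, reverse …CACCGAAA.
Reverse complement of the reverse primer's last 8 bases: TTTCGGTG; its first k bases are the reverse complement of the reverse primer's last k bases, so a perfect k-base overlap needs the forward primer's last k bases to equal them.
Comparing (forward last k vs required): k=1: T vs T ✓; k=2: GT vs TT ✗; k=3: AGT vs TTT ✗; k=4: AAGT vs TTTC ✗; k=5: CAAGT vs TTTCG ✗; k=6: TCAAGT vs TTTCGG ✗; k=7: ATCAAGT vs TTTCGGT ✗; k=8: AATCAAGT vs TTTCGGTG ✗.
Only k = 1 is perfect, so the longest perfect 3' overlap is 1.

Longest perfect overlap: 1 complementary base pair; below the dimer-risk threshold (threshold 4).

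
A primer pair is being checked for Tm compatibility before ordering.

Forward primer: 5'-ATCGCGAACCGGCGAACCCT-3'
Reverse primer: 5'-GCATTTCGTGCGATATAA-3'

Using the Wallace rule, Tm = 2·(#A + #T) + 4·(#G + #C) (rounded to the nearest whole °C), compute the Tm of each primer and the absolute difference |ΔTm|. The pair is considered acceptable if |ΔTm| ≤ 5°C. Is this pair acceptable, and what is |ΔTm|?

Forward: A=5 T=2 G=5 C=8 → Tm = 2·7 + 4·13 = 66°C.
Reverse: A=5 T=6 G=4 C=3 → Tm = 2·11 + 4·7 = 50°C.
|ΔTm| = |66 − 50| = 16°C, > 5°C.

|ΔTm| = 16°C; the pair is not acceptable.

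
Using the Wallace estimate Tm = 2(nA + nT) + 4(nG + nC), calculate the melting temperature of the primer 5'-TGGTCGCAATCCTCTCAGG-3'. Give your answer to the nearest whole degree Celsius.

Base counts: A=3, T=5, G=5, C=6 (length 19).
Tm = 2·(3+5) + 4·(5+6) = 2·8 + 4·11 = 16 + 44 = 60°C.

60°C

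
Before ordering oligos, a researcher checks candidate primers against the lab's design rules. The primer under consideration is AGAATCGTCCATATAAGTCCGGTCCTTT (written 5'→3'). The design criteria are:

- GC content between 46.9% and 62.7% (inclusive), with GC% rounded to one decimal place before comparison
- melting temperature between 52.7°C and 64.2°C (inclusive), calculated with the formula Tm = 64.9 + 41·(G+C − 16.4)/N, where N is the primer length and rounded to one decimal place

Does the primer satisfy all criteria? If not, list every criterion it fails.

Base counts: A=7, T=9, G=5, C=7 (length 28).
GC content: GC 12/28 = 42.9%, outside 46.9–62.7% ✗
Tm: Tm = 64.9 + 41·(12 − 16.4)/28 = 58.5°C ✓

Fails: GC content.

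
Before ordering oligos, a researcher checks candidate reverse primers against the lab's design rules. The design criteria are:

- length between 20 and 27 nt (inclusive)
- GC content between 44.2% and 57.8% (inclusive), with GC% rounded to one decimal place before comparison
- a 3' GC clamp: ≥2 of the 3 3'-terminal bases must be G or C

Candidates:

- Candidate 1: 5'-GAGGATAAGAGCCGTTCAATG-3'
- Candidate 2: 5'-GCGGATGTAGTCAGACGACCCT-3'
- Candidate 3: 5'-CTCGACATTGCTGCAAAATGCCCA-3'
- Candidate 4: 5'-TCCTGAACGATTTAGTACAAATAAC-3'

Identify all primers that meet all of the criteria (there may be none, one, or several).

Candidate 1 (21 nt, A=7 T=4 G=7 C=3): length 21 ✓; GC 10/21 = 47.6% ✓; 3' end ATG has 1 G/C, need ≥2 ✗ — fails.
Candidate 2 (22 nt, A=5 T=4 G=7 C=6): length 22 ✓; GC 13/22 = 59.1%, outside 44.2–57.8% ✗; 3' end CCT has 2 G/C ✓ — fails.
Candidate 3 (24 nt, A=7 T=5 G=4 C=8): length 24 ✓; GC 12/24 = 50.0% ✓; 3' end CCA has 2 G/C ✓ — passes.
Candidate 4 (25 nt, A=10 T=7 G=3 C=5): length 25 ✓; GC 8/25 = 32.0%, outside 44.2–57.8% ✗; 3' end AAC has 1 G/C, need ≥2 ✗ — fails.

Candidate 3 only.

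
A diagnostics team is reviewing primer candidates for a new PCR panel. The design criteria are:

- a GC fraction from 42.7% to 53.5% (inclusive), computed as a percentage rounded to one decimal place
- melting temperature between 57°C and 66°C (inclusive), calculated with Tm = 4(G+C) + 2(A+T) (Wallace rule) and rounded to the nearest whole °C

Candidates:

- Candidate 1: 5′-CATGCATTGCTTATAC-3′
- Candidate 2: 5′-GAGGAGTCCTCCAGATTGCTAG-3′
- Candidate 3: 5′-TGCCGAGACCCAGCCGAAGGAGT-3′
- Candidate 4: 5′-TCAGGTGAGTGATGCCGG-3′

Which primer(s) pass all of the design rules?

None of the candidates satisfy all criteria.

Candidate 1 (16 nt, A=4 T=6 G=2 C=4): GC 6/16 = 37.5%, outside 42.7–53.5% ✗; Tm = 2·10 + 4·6 = 44°C, outside 57–66°C ✗ — fails.
Candidate 2 (22 nt, A=5 T=5 G=7 C=5): GC 12/22 = 54.5%, outside 42.7–53.5% ✗; Tm = 2·10 + 4·12 = 68°C, outside 57–66°C ✗ — fails.
Candidate 3 (23 nt, A=6 T=2 G=8 C=7): GC 15/23 = 65.2%, outside 42.7–53.5% ✗; Tm = 2·8 + 4·15 = 76°C, outside 57–66°C ✗ — fails.
Candidate 4 (18 nt, A=3 T=4 G=8 C=3): GC 11/18 = 61.1%, outside 42.7–53.5% ✗; Tm = 2·7 + 4·11 = 58°C ✓ — fails.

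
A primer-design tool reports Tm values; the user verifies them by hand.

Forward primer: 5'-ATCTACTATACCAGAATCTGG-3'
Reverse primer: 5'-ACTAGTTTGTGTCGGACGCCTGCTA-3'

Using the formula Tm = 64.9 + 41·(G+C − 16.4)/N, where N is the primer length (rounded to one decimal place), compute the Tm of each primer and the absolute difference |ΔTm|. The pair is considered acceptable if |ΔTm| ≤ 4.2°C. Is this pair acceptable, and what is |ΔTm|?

Forward: G+C = 8, N = 21 → Tm = 64.9 + 41·(8 − 16.4)/21 = 48.5°C.
Reverse: G+C = 13, N = 25 → Tm = 64.9 + 41·(13 − 16.4)/25 = 59.3°C.
|ΔTm| = |48.5 − 59.3| = 10.8°C, > 4.2°C.

|ΔTm| = 10.8°C; the pair is not acceptable.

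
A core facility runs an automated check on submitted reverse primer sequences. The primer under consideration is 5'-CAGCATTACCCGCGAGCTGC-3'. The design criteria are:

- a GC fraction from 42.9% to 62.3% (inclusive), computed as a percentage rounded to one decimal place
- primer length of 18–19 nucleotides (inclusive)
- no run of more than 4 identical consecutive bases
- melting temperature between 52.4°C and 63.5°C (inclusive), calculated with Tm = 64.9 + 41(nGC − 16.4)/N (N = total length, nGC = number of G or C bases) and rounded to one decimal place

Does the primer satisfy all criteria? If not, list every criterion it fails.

Fails: GC content, length.

Base counts: A=4, T=3, G=5, C=8 (length 20).
GC content: GC 13/20 = 65.0%, outside 42.9–62.3% ✗
length: length 20, outside 18–19 ✗
homopolymer run: longest run = 3 ✓
Tm: Tm = 64.9 + 41·(13 − 16.4)/20 = 57.9°C ✓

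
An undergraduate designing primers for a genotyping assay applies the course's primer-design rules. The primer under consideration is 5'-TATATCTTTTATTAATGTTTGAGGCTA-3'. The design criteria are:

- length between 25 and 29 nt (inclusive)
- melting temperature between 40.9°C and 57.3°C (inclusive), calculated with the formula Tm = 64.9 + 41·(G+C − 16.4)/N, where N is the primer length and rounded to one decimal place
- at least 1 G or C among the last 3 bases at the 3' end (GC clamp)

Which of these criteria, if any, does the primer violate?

Meets all criteria.

Base counts: A=7, T=14, G=4, C=2 (length 27).
length: length 27 ✓
Tm: Tm = 64.9 + 41·(6 − 16.4)/27 = 49.1°C ✓
GC clamp: 3' end CTA has 1 G/C ✓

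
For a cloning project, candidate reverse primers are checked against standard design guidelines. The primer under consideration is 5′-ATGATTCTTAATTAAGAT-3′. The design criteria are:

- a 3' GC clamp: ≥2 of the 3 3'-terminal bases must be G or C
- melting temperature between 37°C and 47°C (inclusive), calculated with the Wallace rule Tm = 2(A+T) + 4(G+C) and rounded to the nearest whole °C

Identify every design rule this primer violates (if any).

Fails: GC clamp.

Base counts: A=7, T=8, G=2, C=1 (length 18).
GC clamp: 3' end GAT has 1 G/C, need ≥2 ✗
Tm: Tm = 2·15 + 4·3 = 42°C ✓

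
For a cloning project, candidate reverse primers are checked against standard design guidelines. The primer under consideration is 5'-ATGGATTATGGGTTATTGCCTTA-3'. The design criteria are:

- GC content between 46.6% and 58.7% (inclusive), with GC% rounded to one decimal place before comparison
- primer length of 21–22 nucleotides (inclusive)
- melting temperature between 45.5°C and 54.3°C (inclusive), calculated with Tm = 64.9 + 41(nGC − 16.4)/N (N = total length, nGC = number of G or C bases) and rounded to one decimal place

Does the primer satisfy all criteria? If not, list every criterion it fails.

Base counts: A=5, T=10, G=6, C=2 (length 23).
GC content: GC 8/23 = 34.8%, outside 46.6–58.7% ✗
length: length 23, outside 21–22 ✗
Tm: Tm = 64.9 + 41·(8 − 16.4)/23 = 49.9°C ✓

Fails: GC content, length.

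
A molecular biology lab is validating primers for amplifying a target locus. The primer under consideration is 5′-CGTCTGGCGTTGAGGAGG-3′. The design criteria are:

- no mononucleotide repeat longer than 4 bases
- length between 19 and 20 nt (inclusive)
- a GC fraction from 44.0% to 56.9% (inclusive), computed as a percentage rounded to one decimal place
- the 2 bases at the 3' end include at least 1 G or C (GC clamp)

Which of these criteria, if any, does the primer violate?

Fails: length, GC content.

Base counts: A=2, T=4, G=9, C=3 (length 18).
homopolymer run: longest run = 2 ✓
length: length 18, outside 19–20 ✗
GC content: GC 12/18 = 66.7%, outside 44.0–56.9% ✗
GC clamp: 3' end GG has 2 G/C ✓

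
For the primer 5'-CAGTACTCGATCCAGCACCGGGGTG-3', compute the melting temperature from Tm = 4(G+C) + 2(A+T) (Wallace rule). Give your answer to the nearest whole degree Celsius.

82°C

Base counts: A=5, T=4, G=8, C=8 (length 25).
Tm = 2·(5+4) + 4·(8+8) = 2·9 + 4·16 = 18 + 64 = 82°C.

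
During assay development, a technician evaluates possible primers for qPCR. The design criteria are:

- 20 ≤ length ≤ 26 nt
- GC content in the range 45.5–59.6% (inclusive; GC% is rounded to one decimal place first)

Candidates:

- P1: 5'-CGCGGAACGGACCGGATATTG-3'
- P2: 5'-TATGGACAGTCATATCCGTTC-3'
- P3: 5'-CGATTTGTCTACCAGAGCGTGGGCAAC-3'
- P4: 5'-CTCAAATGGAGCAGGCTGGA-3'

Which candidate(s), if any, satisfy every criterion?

P4 only.

P1 (21 nt, A=5 T=3 G=8 C=5): length 21 ✓; GC 13/21 = 61.9%, outside 45.5–59.6% ✗ — fails.
P2 (21 nt, A=5 T=7 G=4 C=5): length 21 ✓; GC 9/21 = 42.9%, outside 45.5–59.6% ✗ — fails.
P3 (27 nt, A=6 T=6 G=8 C=7): length 27, outside 20–26 ✗; GC 15/27 = 55.6% ✓ — fails.
P4 (20 nt, A=6 T=3 G=7 C=4): length 20 ✓; GC 11/20 = 55.0% ✓ — passes.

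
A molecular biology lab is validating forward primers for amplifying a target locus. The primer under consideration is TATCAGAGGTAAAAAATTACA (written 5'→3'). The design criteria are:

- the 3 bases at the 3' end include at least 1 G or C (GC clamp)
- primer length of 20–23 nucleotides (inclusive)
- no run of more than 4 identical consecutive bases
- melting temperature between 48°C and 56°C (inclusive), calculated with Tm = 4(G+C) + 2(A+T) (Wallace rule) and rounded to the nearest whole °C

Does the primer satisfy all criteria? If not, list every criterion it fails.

Fails: homopolymer run.

Base counts: A=11, T=5, G=3, C=2 (length 21).
GC clamp: 3' end ACA has 1 G/C ✓
length: length 21 ✓
homopolymer run: longest run = 6, exceeds 4 ✗
Tm: Tm = 2·16 + 4·5 = 52°C ✓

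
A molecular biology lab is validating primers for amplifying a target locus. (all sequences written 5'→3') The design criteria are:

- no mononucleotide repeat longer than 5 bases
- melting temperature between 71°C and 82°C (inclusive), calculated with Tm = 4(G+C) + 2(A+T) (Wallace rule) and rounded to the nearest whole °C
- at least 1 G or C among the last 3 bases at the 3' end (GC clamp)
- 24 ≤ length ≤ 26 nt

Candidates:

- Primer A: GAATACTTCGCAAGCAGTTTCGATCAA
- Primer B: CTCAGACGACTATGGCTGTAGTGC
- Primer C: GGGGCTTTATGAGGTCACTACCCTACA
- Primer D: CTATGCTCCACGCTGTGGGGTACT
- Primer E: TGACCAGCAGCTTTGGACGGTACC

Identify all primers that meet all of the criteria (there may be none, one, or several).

Primer A (27 nt, A=9 T=7 G=5 C=6): longest run = 3 ✓; Tm = 2·16 + 4·11 = 76°C ✓; 3' end CAA has 1 G/C ✓; length 27, outside 24–26 ✗ — fails.
Primer B (24 nt, A=5 T=6 G=7 C=6): longest run = 2 ✓; Tm = 2·11 + 4·13 = 74°C ✓; 3' end TGC has 2 G/C ✓; length 24 ✓ — passes.
Primer C (27 nt, A=6 T=7 G=7 C=7): longest run = 4 ✓; Tm = 2·13 + 4·14 = 82°C ✓; 3' end ACA has 1 G/C ✓; length 27, outside 24–26 ✗ — fails.
Primer D (24 nt, A=3 T=7 G=7 C=7): longest run = 4 ✓; Tm = 2·10 + 4·14 = 76°C ✓; 3' end ACT has 1 G/C ✓; length 24 ✓ — passes.
Primer E (24 nt, A=5 T=5 G=7 C=7): longest run = 3 ✓; Tm = 2·10 + 4·14 = 76°C ✓; 3' end ACC has 2 G/C ✓; length 24 ✓ — passes.

Primer B, Primer D and Primer E.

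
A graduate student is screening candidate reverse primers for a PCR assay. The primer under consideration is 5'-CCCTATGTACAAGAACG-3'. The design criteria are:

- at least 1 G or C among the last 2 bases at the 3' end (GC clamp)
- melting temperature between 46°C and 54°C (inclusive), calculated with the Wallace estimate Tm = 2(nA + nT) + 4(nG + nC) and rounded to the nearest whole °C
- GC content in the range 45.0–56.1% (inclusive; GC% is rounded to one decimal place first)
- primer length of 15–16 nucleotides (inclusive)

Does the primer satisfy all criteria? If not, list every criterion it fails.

Fails: length.

Base counts: A=6, T=3, G=3, C=5 (length 17).
GC clamp: 3' end CG has 2 G/C ✓
Tm: Tm = 2·9 + 4·8 = 50°C ✓
GC content: GC 8/17 = 47.1% ✓
length: length 17, outside 15–16 ✗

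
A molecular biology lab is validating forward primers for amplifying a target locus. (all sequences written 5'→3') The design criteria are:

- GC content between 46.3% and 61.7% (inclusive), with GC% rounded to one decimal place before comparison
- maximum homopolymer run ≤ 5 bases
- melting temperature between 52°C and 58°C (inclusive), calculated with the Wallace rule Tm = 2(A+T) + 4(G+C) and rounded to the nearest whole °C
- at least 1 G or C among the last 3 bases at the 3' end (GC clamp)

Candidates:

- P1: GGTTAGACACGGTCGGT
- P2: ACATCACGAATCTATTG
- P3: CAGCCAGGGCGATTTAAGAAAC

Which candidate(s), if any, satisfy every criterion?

P1 (17 nt, A=3 T=4 G=7 C=3): GC 10/17 = 58.8% ✓; longest run = 2 ✓; Tm = 2·7 + 4·10 = 54°C ✓; 3' end GGT has 2 G/C ✓ — passes.
P2 (17 nt, A=6 T=5 G=2 C=4): GC 6/17 = 35.3%, outside 46.3–61.7% ✗; longest run = 2 ✓; Tm = 2·11 + 4·6 = 46°C, outside 52–58°C ✗; 3' end TTG has 1 G/C ✓ — fails.
P3 (22 nt, A=8 T=3 G=6 C=5): GC 11/22 = 50.0% ✓; longest run = 3 ✓; Tm = 2·11 + 4·11 = 66°C, outside 52–58°C ✗; 3' end AAC has 1 G/C ✓ — fails.

P1 only.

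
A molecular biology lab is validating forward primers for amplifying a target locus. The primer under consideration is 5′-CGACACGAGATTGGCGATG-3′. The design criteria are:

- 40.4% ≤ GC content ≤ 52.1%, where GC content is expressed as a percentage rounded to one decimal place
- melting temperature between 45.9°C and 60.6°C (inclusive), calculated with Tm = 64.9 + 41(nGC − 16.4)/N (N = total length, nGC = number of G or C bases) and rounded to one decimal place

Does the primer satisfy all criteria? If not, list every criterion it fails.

Fails: GC content.

Base counts: A=5, T=3, G=7, C=4 (length 19).
GC content: GC 11/19 = 57.9%, outside 40.4–52.1% ✗
Tm: Tm = 64.9 + 41·(11 − 16.4)/19 = 53.2°C ✓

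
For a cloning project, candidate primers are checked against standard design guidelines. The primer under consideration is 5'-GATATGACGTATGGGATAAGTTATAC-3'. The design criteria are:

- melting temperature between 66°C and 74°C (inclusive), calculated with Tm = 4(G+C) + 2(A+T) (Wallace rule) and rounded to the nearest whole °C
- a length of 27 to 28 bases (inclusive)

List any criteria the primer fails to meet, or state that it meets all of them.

Base counts: A=9, T=8, G=7, C=2 (length 26).
Tm: Tm = 2·17 + 4·9 = 70°C ✓
length: length 26, outside 27–28 ✗

Fails: length.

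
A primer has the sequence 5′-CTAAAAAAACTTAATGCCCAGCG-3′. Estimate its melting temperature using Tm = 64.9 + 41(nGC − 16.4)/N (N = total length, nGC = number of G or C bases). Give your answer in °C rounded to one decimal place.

Base counts: A=10, T=4, G=3, C=6; G+C = 9, N = 23.
Tm = 64.9 + 41·(9 − 16.4)/23 = 64.9 + -303.40/23 = 51.7°C.

51.7°C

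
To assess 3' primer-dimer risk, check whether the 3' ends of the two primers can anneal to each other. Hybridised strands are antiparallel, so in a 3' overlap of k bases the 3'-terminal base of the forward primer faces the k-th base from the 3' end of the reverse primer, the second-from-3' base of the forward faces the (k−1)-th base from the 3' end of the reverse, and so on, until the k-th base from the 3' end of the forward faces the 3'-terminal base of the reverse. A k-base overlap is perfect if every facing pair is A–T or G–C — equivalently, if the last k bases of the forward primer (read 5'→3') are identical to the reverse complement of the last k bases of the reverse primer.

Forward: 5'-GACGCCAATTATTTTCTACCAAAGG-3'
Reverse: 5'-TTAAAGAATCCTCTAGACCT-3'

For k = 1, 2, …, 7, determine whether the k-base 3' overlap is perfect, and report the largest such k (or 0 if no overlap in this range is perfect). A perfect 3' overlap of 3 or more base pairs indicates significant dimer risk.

Last 7 bases (5'→3') — forward …CCAAAGG, reverse …TAGACCT.
Reverse complement of the reverse primer's last 7 bases: AGGTCTA; its first k bases are the reverse complement of the reverse primer's last k bases, so a perfect k-base overlap needs the forward primer's last k bases to equal them.
Comparing (forward last k vs required): k=1: G vs A ✗; k=2: GG vs AG ✗; k=3: AGG vs AGG ✓; k=4: AAGG vs AGGT ✗; k=5: AAAGG vs AGGTC ✗; k=6: CAAAGG vs AGGTCT ✗; k=7: CCAAAGG vs AGGTCTA ✗.
Only k = 3 is perfect, so the longest perfect 3' overlap is 3.

Longest perfect overlap: 3 complementary base pairs; significant dimer risk (threshold 3).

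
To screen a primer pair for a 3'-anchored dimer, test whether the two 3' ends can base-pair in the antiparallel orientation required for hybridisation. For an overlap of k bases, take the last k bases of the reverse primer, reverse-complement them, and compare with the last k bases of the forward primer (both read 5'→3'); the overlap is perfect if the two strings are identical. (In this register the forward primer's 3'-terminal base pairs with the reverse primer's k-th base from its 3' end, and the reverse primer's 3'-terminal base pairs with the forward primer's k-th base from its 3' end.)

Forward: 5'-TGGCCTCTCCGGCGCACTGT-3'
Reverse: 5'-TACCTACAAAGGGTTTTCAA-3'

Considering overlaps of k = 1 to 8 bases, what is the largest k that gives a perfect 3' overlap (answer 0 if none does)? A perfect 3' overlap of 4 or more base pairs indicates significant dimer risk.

Longest perfect overlap: 1 complementary base pair; below the dimer-risk threshold (threshold 4).

Last 8 bases (5'→3') — forward …CGCACTGT, reverse …GTTTTCAA.
Reverse complement of the reverse primer's last 8 bases: TTGAAAAC; its first k bases are the reverse complement of the reverse primer's last k bases, so a perfect k-base overlap needs the forward primer's last k bases to equal them.
Comparing (forward last k vs required): k=1: T vs T ✓; k=2: GT vs TT ✗; k=3: TGT vs TTG ✗; k=4: CTGT vs TTGA ✗; k=5: ACTGT vs TTGAA ✗; k=6: CACTGT vs TTGAAA ✗; k=7: GCACTGT vs TTGAAAA ✗; k=8: CGCACTGT vs TTGAAAAC ✗.
Only k = 1 is perfect, so the longest perfect 3' overlap is 1.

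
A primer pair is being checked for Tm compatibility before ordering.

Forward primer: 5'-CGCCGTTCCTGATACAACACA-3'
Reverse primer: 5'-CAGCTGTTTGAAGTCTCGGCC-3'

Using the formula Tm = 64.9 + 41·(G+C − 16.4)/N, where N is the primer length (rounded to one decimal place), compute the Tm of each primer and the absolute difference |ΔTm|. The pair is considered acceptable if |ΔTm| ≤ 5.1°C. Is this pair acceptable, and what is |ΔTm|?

Forward: G+C = 11, N = 21 → Tm = 64.9 + 41·(11 − 16.4)/21 = 54.4°C.
Reverse: G+C = 12, N = 21 → Tm = 64.9 + 41·(12 − 16.4)/21 = 56.3°C.
|ΔTm| = |54.4 − 56.3| = 1.9°C, ≤ 5.1°C.

|ΔTm| = 1.9°C; the pair is acceptable.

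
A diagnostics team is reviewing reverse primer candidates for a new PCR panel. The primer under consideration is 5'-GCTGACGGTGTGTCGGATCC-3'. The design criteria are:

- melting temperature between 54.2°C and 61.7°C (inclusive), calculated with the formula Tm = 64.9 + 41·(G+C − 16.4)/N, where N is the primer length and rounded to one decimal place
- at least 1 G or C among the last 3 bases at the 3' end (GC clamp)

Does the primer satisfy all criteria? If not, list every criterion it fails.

Meets all criteria.

Base counts: A=2, T=5, G=8, C=5 (length 20).
Tm: Tm = 64.9 + 41·(13 − 16.4)/20 = 57.9°C ✓
GC clamp: 3' end TCC has 2 G/C ✓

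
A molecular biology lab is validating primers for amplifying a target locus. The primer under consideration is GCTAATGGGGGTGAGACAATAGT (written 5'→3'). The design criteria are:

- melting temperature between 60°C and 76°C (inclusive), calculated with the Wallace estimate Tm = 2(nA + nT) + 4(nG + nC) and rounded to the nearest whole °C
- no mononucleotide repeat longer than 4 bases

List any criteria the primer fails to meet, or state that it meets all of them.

Base counts: A=7, T=5, G=9, C=2 (length 23).
Tm: Tm = 2·12 + 4·11 = 68°C ✓
homopolymer run: longest run = 5, exceeds 4 ✗

Fails: homopolymer run.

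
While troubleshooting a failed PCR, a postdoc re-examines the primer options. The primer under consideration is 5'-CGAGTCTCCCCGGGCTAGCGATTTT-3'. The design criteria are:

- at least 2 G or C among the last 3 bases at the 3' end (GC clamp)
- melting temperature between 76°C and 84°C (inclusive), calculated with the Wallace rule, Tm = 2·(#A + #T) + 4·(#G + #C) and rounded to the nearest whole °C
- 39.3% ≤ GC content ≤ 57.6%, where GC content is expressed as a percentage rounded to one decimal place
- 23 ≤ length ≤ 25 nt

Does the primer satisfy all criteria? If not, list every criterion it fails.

Fails: GC clamp, GC content.

Base counts: A=3, T=7, G=7, C=8 (length 25).
GC clamp: 3' end TTT has 0 G/C, need ≥2 ✗
Tm: Tm = 2·10 + 4·15 = 80°C ✓
GC content: GC 15/25 = 60.0%, outside 39.3–57.6% ✗
length: length 25 ✓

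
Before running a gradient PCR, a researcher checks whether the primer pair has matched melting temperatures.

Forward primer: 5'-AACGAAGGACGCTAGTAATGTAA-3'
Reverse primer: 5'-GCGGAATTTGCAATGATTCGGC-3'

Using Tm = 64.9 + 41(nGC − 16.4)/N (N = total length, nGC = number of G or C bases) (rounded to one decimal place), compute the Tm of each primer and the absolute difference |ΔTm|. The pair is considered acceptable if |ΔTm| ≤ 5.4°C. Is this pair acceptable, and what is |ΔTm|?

|ΔTm| = 3.1°C; the pair is acceptable.

Forward: G+C = 9, N = 23 → Tm = 64.9 + 41·(9 − 16.4)/23 = 51.7°C.
Reverse: G+C = 11, N = 22 → Tm = 64.9 + 41·(11 − 16.4)/22 = 54.8°C.
|ΔTm| = |51.7 − 54.8| = 3.1°C, ≤ 5.4°C.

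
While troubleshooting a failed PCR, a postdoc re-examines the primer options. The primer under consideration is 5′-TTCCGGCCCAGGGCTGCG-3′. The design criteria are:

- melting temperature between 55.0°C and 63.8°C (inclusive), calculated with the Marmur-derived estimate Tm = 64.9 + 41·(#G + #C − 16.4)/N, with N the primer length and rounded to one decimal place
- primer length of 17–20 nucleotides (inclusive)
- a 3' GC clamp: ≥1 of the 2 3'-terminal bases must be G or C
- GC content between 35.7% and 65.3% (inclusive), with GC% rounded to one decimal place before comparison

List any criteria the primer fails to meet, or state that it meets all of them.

Base counts: A=1, T=3, G=7, C=7 (length 18).
Tm: Tm = 64.9 + 41·(14 − 16.4)/18 = 59.4°C ✓
length: length 18 ✓
GC clamp: 3' end CG has 2 G/C ✓
GC content: GC 14/18 = 77.8%, outside 35.7–65.3% ✗

Fails: GC content.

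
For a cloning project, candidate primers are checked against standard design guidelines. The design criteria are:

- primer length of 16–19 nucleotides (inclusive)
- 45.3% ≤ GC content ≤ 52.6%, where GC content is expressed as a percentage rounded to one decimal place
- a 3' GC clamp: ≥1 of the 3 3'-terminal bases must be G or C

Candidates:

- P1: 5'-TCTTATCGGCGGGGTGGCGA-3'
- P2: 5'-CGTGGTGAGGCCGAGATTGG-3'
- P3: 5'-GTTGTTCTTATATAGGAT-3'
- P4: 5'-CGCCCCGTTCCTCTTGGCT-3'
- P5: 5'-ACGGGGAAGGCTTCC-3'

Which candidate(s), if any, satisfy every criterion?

None of the candidates satisfy all criteria.

P1 (20 nt, A=2 T=5 G=9 C=4): length 20, outside 16–19 ✗; GC 13/20 = 65.0%, outside 45.3–52.6% ✗; 3' end CGA has 2 G/C ✓ — fails.
P2 (20 nt, A=3 T=4 G=10 C=3): length 20, outside 16–19 ✗; GC 13/20 = 65.0%, outside 45.3–52.6% ✗; 3' end TGG has 2 G/C ✓ — fails.
P3 (18 nt, A=4 T=9 G=4 C=1): length 18 ✓; GC 5/18 = 27.8%, outside 45.3–52.6% ✗; 3' end GAT has 1 G/C ✓ — fails.
P4 (19 nt, A=0 T=6 G=4 C=9): length 19 ✓; GC 13/19 = 68.4%, outside 45.3–52.6% ✗; 3' end GCT has 2 G/C ✓ — fails.
P5 (15 nt, A=3 T=2 G=6 C=4): length 15, outside 16–19 ✗; GC 10/15 = 66.7%, outside 45.3–52.6% ✗; 3' end TCC has 2 G/C ✓ — fails.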